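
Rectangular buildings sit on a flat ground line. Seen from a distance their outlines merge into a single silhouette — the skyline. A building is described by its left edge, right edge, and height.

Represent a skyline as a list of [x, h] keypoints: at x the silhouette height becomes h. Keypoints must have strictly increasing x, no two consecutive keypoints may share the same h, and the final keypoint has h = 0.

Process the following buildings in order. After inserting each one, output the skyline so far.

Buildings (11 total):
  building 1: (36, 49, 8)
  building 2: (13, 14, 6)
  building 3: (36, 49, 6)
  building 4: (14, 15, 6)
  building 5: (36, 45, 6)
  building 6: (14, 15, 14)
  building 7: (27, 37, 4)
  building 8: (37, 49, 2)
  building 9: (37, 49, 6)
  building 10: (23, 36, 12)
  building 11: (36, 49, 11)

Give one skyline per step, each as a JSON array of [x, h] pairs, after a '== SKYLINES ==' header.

== SKYLINES ==
[[36,8],[49,0]]
[[13,6],[14,0],[36,8],[49,0]]
[[13,6],[14,0],[36,8],[49,0]]
[[13,6],[15,0],[36,8],[49,0]]
[[13,6],[15,0],[36,8],[49,0]]
[[13,6],[14,14],[15,0],[36,8],[49,0]]
[[13,6],[14,14],[15,0],[27,4],[36,8],[49,0]]
[[13,6],[14,14],[15,0],[27,4],[36,8],[49,0]]
[[13,6],[14,14],[15,0],[27,4],[36,8],[49,0]]
[[13,6],[14,14],[15,0],[23,12],[36,8],[49,0]]
[[13,6],[14,14],[15,0],[23,12],[36,11],[49,0]]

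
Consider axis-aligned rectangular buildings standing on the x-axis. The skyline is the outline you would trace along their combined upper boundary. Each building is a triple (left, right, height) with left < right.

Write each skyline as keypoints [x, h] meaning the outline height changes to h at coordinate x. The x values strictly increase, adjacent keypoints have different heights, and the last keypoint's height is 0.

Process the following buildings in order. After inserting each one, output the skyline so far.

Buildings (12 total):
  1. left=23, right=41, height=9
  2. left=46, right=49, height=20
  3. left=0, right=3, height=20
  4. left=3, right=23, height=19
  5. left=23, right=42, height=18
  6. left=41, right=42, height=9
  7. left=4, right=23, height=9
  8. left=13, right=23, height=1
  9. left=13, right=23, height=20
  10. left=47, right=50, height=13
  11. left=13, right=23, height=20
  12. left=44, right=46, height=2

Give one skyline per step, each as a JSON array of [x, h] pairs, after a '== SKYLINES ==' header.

== SKYLINES ==
[[23,9],[41,0]]
[[23,9],[41,0],[46,20],[49,0]]
[[0,20],[3,0],[23,9],[41,0],[46,20],[49,0]]
[[0,20],[3,19],[23,9],[41,0],[46,20],[49,0]]
[[0,20],[3,19],[23,18],[42,0],[46,20],[49,0]]
[[0,20],[3,19],[23,18],[42,0],[46,20],[49,0]]
[[0,20],[3,19],[23,18],[42,0],[46,20],[49,0]]
[[0,20],[3,19],[23,18],[42,0],[46,20],[49,0]]
[[0,20],[3,19],[13,20],[23,18],[42,0],[46,20],[49,0]]
[[0,20],[3,19],[13,20],[23,18],[42,0],[46,20],[49,13],[50,0]]
[[0,20],[3,19],[13,20],[23,18],[42,0],[46,20],[49,13],[50,0]]
[[0,20],[3,19],[13,20],[23,18],[42,0],[44,2],[46,20],[49,13],[50,0]]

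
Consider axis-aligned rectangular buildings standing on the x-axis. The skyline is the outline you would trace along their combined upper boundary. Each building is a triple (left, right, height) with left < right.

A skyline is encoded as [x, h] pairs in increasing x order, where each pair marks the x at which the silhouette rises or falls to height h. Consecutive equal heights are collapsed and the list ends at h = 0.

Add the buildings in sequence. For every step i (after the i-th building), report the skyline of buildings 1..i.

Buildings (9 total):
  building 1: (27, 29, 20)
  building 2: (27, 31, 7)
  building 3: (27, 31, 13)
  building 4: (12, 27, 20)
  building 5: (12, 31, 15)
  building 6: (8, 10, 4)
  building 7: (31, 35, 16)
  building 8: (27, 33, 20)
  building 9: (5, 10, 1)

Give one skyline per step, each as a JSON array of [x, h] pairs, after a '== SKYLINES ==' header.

== SKYLINES ==
[[27,20],[29,0]]
[[27,20],[29,7],[31,0]]
[[27,20],[29,13],[31,0]]
[[12,20],[29,13],[31,0]]
[[12,20],[29,15],[31,0]]
[[8,4],[10,0],[12,20],[29,15],[31,0]]
[[8,4],[10,0],[12,20],[29,15],[31,16],[35,0]]
[[8,4],[10,0],[12,20],[33,16],[35,0]]
[[5,1],[8,4],[10,0],[12,20],[33,16],[35,0]]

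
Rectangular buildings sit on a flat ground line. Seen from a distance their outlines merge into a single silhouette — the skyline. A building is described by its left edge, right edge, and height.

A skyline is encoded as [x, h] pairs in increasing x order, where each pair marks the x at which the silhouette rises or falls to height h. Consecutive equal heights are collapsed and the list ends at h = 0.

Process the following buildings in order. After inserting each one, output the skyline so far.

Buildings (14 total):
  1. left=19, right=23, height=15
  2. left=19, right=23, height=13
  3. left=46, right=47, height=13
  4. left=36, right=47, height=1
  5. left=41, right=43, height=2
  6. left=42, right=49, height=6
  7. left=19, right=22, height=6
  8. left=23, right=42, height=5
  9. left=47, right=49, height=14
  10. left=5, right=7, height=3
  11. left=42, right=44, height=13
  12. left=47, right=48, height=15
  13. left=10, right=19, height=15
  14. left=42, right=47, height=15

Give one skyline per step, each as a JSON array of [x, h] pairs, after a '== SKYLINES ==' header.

== SKYLINES ==
[[19,15],[23,0]]
[[19,15],[23,0]]
[[19,15],[23,0],[46,13],[47,0]]
[[19,15],[23,0],[36,1],[46,13],[47,0]]
[[19,15],[23,0],[36,1],[41,2],[43,1],[46,13],[47,0]]
[[19,15],[23,0],[36,1],[41,2],[42,6],[46,13],[47,6],[49,0]]
[[19,15],[23,0],[36,1],[41,2],[42,6],[46,13],[47,6],[49,0]]
[[19,15],[23,5],[42,6],[46,13],[47,6],[49,0]]
[[19,15],[23,5],[42,6],[46,13],[47,14],[49,0]]
[[5,3],[7,0],[19,15],[23,5],[42,6],[46,13],[47,14],[49,0]]
[[5,3],[7,0],[19,15],[23,5],[42,13],[44,6],[46,13],[47,14],[49,0]]
[[5,3],[7,0],[19,15],[23,5],[42,13],[44,6],[46,13],[47,15],[48,14],[49,0]]
[[5,3],[7,0],[10,15],[23,5],[42,13],[44,6],[46,13],[47,15],[48,14],[49,0]]
[[5,3],[7,0],[10,15],[23,5],[42,15],[48,14],[49,0]]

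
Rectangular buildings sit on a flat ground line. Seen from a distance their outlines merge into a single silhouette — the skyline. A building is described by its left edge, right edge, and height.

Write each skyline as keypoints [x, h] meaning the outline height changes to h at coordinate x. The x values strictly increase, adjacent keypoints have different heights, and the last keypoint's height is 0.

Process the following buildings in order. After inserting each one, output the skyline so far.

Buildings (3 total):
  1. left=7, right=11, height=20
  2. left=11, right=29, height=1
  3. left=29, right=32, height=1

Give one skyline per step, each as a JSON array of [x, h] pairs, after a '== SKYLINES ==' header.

== SKYLINES ==
[[7,20],[11,0]]
[[7,20],[11,1],[29,0]]
[[7,20],[11,1],[32,0]]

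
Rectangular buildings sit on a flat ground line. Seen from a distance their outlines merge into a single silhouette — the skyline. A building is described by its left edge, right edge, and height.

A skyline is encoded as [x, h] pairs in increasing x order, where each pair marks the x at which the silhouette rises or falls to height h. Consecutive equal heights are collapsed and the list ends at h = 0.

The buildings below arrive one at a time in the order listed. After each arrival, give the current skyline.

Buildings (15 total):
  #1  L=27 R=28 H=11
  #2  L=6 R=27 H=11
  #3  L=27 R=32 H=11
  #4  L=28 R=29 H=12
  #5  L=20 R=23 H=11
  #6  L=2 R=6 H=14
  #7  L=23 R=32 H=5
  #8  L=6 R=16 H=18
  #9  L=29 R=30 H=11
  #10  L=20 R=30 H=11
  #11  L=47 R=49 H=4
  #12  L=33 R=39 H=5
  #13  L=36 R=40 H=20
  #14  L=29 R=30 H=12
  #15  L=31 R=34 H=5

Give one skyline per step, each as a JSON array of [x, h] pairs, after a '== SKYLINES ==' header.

== SKYLINES ==
[[27,11],[28,0]]
[[6,11],[28,0]]
[[6,11],[32,0]]
[[6,11],[28,12],[29,11],[32,0]]
[[6,11],[28,12],[29,11],[32,0]]
[[2,14],[6,11],[28,12],[29,11],[32,0]]
[[2,14],[6,11],[28,12],[29,11],[32,0]]
[[2,14],[6,18],[16,11],[28,12],[29,11],[32,0]]
[[2,14],[6,18],[16,11],[28,12],[29,11],[32,0]]
[[2,14],[6,18],[16,11],[28,12],[29,11],[32,0]]
[[2,14],[6,18],[16,11],[28,12],[29,11],[32,0],[47,4],[49,0]]
[[2,14],[6,18],[16,11],[28,12],[29,11],[32,0],[33,5],[39,0],[47,4],[49,0]]
[[2,14],[6,18],[16,11],[28,12],[29,11],[32,0],[33,5],[36,20],[40,0],[47,4],[49,0]]
[[2,14],[6,18],[16,11],[28,12],[30,11],[32,0],[33,5],[36,20],[40,0],[47,4],[49,0]]
[[2,14],[6,18],[16,11],[28,12],[30,11],[32,5],[36,20],[40,0],[47,4],[49,0]]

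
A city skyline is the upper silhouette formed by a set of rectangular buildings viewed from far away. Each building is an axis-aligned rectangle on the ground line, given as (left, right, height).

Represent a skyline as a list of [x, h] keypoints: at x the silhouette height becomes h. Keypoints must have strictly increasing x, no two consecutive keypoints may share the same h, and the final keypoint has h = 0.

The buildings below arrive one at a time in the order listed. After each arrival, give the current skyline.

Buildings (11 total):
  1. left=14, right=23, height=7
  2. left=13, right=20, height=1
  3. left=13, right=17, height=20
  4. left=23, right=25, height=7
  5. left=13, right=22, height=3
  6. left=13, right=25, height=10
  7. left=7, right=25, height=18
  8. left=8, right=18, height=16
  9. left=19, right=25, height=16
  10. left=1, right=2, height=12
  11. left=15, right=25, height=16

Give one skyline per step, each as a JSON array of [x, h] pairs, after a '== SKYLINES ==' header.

== SKYLINES ==
[[14,7],[23,0]]
[[13,1],[14,7],[23,0]]
[[13,20],[17,7],[23,0]]
[[13,20],[17,7],[25,0]]
[[13,20],[17,7],[25,0]]
[[13,20],[17,10],[25,0]]
[[7,18],[13,20],[17,18],[25,0]]
[[7,18],[13,20],[17,18],[25,0]]
[[7,18],[13,20],[17,18],[25,0]]
[[1,12],[2,0],[7,18],[13,20],[17,18],[25,0]]
[[1,12],[2,0],[7,18],[13,20],[17,18],[25,0]]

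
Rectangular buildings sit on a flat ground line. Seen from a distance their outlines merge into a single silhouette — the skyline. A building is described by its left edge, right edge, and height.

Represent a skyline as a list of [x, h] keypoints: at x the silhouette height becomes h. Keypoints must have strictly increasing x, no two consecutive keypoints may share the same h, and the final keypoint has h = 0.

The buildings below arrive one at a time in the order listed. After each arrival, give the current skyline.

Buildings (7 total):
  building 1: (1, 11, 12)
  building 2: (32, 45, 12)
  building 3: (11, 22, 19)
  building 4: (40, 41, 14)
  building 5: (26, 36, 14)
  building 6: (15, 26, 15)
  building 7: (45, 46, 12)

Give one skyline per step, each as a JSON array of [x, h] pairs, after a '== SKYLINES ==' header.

== SKYLINES ==
[[1,12],[11,0]]
[[1,12],[11,0],[32,12],[45,0]]
[[1,12],[11,19],[22,0],[32,12],[45,0]]
[[1,12],[11,19],[22,0],[32,12],[40,14],[41,12],[45,0]]
[[1,12],[11,19],[22,0],[26,14],[36,12],[40,14],[41,12],[45,0]]
[[1,12],[11,19],[22,15],[26,14],[36,12],[40,14],[41,12],[45,0]]
[[1,12],[11,19],[22,15],[26,14],[36,12],[40,14],[41,12],[46,0]]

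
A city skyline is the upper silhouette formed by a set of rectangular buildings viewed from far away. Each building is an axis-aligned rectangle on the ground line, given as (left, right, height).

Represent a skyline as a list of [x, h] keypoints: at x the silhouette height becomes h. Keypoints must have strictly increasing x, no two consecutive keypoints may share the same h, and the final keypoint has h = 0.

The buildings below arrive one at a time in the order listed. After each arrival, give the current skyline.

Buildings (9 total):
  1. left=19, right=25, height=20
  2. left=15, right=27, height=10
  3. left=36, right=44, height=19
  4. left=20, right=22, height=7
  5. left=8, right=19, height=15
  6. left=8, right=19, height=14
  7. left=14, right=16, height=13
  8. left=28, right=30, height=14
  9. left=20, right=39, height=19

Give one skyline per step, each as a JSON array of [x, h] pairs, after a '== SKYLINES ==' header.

== SKYLINES ==
[[19,20],[25,0]]
[[15,10],[19,20],[25,10],[27,0]]
[[15,10],[19,20],[25,10],[27,0],[36,19],[44,0]]
[[15,10],[19,20],[25,10],[27,0],[36,19],[44,0]]
[[8,15],[19,20],[25,10],[27,0],[36,19],[44,0]]
[[8,15],[19,20],[25,10],[27,0],[36,19],[44,0]]
[[8,15],[19,20],[25,10],[27,0],[36,19],[44,0]]
[[8,15],[19,20],[25,10],[27,0],[28,14],[30,0],[36,19],[44,0]]
[[8,15],[19,20],[25,19],[44,0]]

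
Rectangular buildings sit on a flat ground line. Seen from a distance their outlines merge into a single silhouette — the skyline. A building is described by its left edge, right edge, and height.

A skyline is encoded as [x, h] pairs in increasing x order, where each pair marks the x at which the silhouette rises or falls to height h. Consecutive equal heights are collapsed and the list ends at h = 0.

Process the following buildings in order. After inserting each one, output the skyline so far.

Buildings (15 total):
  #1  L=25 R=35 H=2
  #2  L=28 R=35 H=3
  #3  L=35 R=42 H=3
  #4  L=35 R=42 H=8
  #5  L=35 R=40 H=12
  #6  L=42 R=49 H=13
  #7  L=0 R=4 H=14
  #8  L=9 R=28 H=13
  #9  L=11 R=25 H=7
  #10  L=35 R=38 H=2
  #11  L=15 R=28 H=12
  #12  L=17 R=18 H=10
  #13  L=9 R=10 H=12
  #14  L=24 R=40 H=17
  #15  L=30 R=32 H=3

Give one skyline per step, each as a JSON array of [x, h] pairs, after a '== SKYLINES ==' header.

== SKYLINES ==
[[25,2],[35,0]]
[[25,2],[28,3],[35,0]]
[[25,2],[28,3],[42,0]]
[[25,2],[28,3],[35,8],[42,0]]
[[25,2],[28,3],[35,12],[40,8],[42,0]]
[[25,2],[28,3],[35,12],[40,8],[42,13],[49,0]]
[[0,14],[4,0],[25,2],[28,3],[35,12],[40,8],[42,13],[49,0]]
[[0,14],[4,0],[9,13],[28,3],[35,12],[40,8],[42,13],[49,0]]
[[0,14],[4,0],[9,13],[28,3],[35,12],[40,8],[42,13],[49,0]]
[[0,14],[4,0],[9,13],[28,3],[35,12],[40,8],[42,13],[49,0]]
[[0,14],[4,0],[9,13],[28,3],[35,12],[40,8],[42,13],[49,0]]
[[0,14],[4,0],[9,13],[28,3],[35,12],[40,8],[42,13],[49,0]]
[[0,14],[4,0],[9,13],[28,3],[35,12],[40,8],[42,13],[49,0]]
[[0,14],[4,0],[9,13],[24,17],[40,8],[42,13],[49,0]]
[[0,14],[4,0],[9,13],[24,17],[40,8],[42,13],[49,0]]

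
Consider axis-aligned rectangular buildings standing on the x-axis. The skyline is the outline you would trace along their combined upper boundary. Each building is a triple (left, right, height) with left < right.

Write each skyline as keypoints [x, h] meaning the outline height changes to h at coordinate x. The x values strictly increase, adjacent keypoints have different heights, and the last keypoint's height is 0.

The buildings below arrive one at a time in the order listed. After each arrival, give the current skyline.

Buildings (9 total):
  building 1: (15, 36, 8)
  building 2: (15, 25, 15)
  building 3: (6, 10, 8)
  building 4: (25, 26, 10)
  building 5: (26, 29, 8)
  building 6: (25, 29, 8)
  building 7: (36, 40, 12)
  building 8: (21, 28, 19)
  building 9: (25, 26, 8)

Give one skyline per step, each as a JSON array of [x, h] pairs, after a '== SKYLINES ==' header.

== SKYLINES ==
[[15,8],[36,0]]
[[15,15],[25,8],[36,0]]
[[6,8],[10,0],[15,15],[25,8],[36,0]]
[[6,8],[10,0],[15,15],[25,10],[26,8],[36,0]]
[[6,8],[10,0],[15,15],[25,10],[26,8],[36,0]]
[[6,8],[10,0],[15,15],[25,10],[26,8],[36,0]]
[[6,8],[10,0],[15,15],[25,10],[26,8],[36,12],[40,0]]
[[6,8],[10,0],[15,15],[21,19],[28,8],[36,12],[40,0]]
[[6,8],[10,0],[15,15],[21,19],[28,8],[36,12],[40,0]]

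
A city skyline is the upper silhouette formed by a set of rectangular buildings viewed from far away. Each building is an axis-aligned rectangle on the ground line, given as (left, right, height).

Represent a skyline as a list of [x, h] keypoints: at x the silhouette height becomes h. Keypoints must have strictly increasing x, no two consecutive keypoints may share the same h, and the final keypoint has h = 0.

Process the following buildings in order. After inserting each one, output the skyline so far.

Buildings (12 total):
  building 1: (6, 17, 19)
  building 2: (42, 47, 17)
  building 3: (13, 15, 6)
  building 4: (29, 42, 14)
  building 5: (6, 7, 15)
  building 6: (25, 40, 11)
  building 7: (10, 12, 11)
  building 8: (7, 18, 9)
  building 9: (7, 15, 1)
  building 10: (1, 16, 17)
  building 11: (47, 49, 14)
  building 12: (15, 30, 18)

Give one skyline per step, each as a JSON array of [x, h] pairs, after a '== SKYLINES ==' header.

== SKYLINES ==
[[6,19],[17,0]]
[[6,19],[17,0],[42,17],[47,0]]
[[6,19],[17,0],[42,17],[47,0]]
[[6,19],[17,0],[29,14],[42,17],[47,0]]
[[6,19],[17,0],[29,14],[42,17],[47,0]]
[[6,19],[17,0],[25,11],[29,14],[42,17],[47,0]]
[[6,19],[17,0],[25,11],[29,14],[42,17],[47,0]]
[[6,19],[17,9],[18,0],[25,11],[29,14],[42,17],[47,0]]
[[6,19],[17,9],[18,0],[25,11],[29,14],[42,17],[47,0]]
[[1,17],[6,19],[17,9],[18,0],[25,11],[29,14],[42,17],[47,0]]
[[1,17],[6,19],[17,9],[18,0],[25,11],[29,14],[42,17],[47,14],[49,0]]
[[1,17],[6,19],[17,18],[30,14],[42,17],[47,14],[49,0]]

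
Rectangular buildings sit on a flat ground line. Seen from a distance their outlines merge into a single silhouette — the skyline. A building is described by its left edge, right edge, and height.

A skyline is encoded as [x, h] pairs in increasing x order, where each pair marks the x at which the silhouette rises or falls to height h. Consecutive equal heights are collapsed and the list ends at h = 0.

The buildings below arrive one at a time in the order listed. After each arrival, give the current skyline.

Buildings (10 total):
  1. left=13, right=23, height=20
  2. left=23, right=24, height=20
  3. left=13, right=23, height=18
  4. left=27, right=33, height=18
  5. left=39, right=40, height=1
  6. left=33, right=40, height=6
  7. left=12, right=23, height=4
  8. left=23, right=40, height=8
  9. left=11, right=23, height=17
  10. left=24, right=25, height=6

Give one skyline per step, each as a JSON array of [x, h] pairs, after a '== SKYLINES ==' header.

== SKYLINES ==
[[13,20],[23,0]]
[[13,20],[24,0]]
[[13,20],[24,0]]
[[13,20],[24,0],[27,18],[33,0]]
[[13,20],[24,0],[27,18],[33,0],[39,1],[40,0]]
[[13,20],[24,0],[27,18],[33,6],[40,0]]
[[12,4],[13,20],[24,0],[27,18],[33,6],[40,0]]
[[12,4],[13,20],[24,8],[27,18],[33,8],[40,0]]
[[11,17],[13,20],[24,8],[27,18],[33,8],[40,0]]
[[11,17],[13,20],[24,8],[27,18],[33,8],[40,0]]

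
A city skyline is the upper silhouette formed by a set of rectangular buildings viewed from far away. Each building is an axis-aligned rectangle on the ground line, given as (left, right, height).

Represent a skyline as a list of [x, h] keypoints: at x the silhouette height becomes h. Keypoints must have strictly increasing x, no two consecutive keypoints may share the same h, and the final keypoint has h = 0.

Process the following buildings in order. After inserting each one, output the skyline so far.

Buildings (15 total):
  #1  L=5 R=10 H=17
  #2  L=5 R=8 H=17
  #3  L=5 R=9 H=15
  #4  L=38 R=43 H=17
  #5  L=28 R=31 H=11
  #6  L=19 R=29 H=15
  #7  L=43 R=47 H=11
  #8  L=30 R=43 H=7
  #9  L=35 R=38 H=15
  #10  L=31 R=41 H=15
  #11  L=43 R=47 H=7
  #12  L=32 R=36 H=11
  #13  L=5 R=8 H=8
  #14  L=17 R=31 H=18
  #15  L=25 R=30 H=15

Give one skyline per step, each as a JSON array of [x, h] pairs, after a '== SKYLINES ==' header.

== SKYLINES ==
[[5,17],[10,0]]
[[5,17],[10,0]]
[[5,17],[10,0]]
[[5,17],[10,0],[38,17],[43,0]]
[[5,17],[10,0],[28,11],[31,0],[38,17],[43,0]]
[[5,17],[10,0],[19,15],[29,11],[31,0],[38,17],[43,0]]
[[5,17],[10,0],[19,15],[29,11],[31,0],[38,17],[43,11],[47,0]]
[[5,17],[10,0],[19,15],[29,11],[31,7],[38,17],[43,11],[47,0]]
[[5,17],[10,0],[19,15],[29,11],[31,7],[35,15],[38,17],[43,11],[47,0]]
[[5,17],[10,0],[19,15],[29,11],[31,15],[38,17],[43,11],[47,0]]
[[5,17],[10,0],[19,15],[29,11],[31,15],[38,17],[43,11],[47,0]]
[[5,17],[10,0],[19,15],[29,11],[31,15],[38,17],[43,11],[47,0]]
[[5,17],[10,0],[19,15],[29,11],[31,15],[38,17],[43,11],[47,0]]
[[5,17],[10,0],[17,18],[31,15],[38,17],[43,11],[47,0]]
[[5,17],[10,0],[17,18],[31,15],[38,17],[43,11],[47,0]]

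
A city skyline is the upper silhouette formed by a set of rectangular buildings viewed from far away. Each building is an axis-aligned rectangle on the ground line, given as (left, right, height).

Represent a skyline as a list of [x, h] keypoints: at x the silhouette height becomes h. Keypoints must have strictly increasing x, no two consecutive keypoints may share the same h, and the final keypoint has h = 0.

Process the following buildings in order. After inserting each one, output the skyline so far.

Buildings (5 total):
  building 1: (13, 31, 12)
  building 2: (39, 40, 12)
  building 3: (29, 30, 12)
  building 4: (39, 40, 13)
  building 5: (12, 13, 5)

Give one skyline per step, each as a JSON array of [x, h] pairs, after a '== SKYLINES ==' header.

== SKYLINES ==
[[13,12],[31,0]]
[[13,12],[31,0],[39,12],[40,0]]
[[13,12],[31,0],[39,12],[40,0]]
[[13,12],[31,0],[39,13],[40,0]]
[[12,5],[13,12],[31,0],[39,13],[40,0]]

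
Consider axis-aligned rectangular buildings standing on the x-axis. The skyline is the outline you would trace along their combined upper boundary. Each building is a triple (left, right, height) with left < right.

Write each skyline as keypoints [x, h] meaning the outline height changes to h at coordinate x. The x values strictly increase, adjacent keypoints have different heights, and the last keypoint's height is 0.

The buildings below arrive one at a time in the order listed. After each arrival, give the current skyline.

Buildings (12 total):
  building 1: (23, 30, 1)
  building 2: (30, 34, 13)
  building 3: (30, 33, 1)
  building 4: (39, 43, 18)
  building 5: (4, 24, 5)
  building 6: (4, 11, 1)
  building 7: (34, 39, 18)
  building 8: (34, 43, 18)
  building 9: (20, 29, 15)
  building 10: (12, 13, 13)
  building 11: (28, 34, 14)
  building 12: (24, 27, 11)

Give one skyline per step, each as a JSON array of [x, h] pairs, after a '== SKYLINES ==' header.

== SKYLINES ==
[[23,1],[30,0]]
[[23,1],[30,13],[34,0]]
[[23,1],[30,13],[34,0]]
[[23,1],[30,13],[34,0],[39,18],[43,0]]
[[4,5],[24,1],[30,13],[34,0],[39,18],[43,0]]
[[4,5],[24,1],[30,13],[34,0],[39,18],[43,0]]
[[4,5],[24,1],[30,13],[34,18],[43,0]]
[[4,5],[24,1],[30,13],[34,18],[43,0]]
[[4,5],[20,15],[29,1],[30,13],[34,18],[43,0]]
[[4,5],[12,13],[13,5],[20,15],[29,1],[30,13],[34,18],[43,0]]
[[4,5],[12,13],[13,5],[20,15],[29,14],[34,18],[43,0]]
[[4,5],[12,13],[13,5],[20,15],[29,14],[34,18],[43,0]]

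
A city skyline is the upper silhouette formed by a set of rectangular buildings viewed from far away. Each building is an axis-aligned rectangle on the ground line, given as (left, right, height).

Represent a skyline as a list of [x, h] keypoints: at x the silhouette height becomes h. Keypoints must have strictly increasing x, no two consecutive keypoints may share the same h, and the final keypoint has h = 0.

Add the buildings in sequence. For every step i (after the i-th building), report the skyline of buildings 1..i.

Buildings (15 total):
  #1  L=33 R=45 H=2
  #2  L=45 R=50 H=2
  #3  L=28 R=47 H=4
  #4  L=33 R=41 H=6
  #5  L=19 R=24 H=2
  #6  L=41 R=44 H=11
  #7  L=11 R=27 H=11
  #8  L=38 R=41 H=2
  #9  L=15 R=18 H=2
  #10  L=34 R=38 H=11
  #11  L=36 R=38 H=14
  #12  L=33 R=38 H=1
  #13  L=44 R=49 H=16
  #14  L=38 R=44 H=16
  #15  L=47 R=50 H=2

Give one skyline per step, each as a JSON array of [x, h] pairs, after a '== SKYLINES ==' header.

== SKYLINES ==
[[33,2],[45,0]]
[[33,2],[50,0]]
[[28,4],[47,2],[50,0]]
[[28,4],[33,6],[41,4],[47,2],[50,0]]
[[19,2],[24,0],[28,4],[33,6],[41,4],[47,2],[50,0]]
[[19,2],[24,0],[28,4],[33,6],[41,11],[44,4],[47,2],[50,0]]
[[11,11],[27,0],[28,4],[33,6],[41,11],[44,4],[47,2],[50,0]]
[[11,11],[27,0],[28,4],[33,6],[41,11],[44,4],[47,2],[50,0]]
[[11,11],[27,0],[28,4],[33,6],[41,11],[44,4],[47,2],[50,0]]
[[11,11],[27,0],[28,4],[33,6],[34,11],[38,6],[41,11],[44,4],[47,2],[50,0]]
[[11,11],[27,0],[28,4],[33,6],[34,11],[36,14],[38,6],[41,11],[44,4],[47,2],[50,0]]
[[11,11],[27,0],[28,4],[33,6],[34,11],[36,14],[38,6],[41,11],[44,4],[47,2],[50,0]]
[[11,11],[27,0],[28,4],[33,6],[34,11],[36,14],[38,6],[41,11],[44,16],[49,2],[50,0]]
[[11,11],[27,0],[28,4],[33,6],[34,11],[36,14],[38,16],[49,2],[50,0]]
[[11,11],[27,0],[28,4],[33,6],[34,11],[36,14],[38,16],[49,2],[50,0]]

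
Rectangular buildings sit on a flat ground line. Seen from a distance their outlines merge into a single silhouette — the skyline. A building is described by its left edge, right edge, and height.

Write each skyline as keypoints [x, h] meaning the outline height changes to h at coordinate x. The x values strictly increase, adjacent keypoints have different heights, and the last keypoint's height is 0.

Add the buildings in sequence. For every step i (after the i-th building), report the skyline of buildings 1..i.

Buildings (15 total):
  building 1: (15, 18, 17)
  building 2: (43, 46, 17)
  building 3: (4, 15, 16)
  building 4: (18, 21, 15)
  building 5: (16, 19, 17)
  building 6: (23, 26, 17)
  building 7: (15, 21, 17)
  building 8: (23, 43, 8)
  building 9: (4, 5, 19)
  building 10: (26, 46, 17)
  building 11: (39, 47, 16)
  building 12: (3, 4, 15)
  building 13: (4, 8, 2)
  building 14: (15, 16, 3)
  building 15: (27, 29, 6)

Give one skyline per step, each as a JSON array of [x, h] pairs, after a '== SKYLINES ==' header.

== SKYLINES ==
[[15,17],[18,0]]
[[15,17],[18,0],[43,17],[46,0]]
[[4,16],[15,17],[18,0],[43,17],[46,0]]
[[4,16],[15,17],[18,15],[21,0],[43,17],[46,0]]
[[4,16],[15,17],[19,15],[21,0],[43,17],[46,0]]
[[4,16],[15,17],[19,15],[21,0],[23,17],[26,0],[43,17],[46,0]]
[[4,16],[15,17],[21,0],[23,17],[26,0],[43,17],[46,0]]
[[4,16],[15,17],[21,0],[23,17],[26,8],[43,17],[46,0]]
[[4,19],[5,16],[15,17],[21,0],[23,17],[26,8],[43,17],[46,0]]
[[4,19],[5,16],[15,17],[21,0],[23,17],[46,0]]
[[4,19],[5,16],[15,17],[21,0],[23,17],[46,16],[47,0]]
[[3,15],[4,19],[5,16],[15,17],[21,0],[23,17],[46,16],[47,0]]
[[3,15],[4,19],[5,16],[15,17],[21,0],[23,17],[46,16],[47,0]]
[[3,15],[4,19],[5,16],[15,17],[21,0],[23,17],[46,16],[47,0]]
[[3,15],[4,19],[5,16],[15,17],[21,0],[23,17],[46,16],[47,0]]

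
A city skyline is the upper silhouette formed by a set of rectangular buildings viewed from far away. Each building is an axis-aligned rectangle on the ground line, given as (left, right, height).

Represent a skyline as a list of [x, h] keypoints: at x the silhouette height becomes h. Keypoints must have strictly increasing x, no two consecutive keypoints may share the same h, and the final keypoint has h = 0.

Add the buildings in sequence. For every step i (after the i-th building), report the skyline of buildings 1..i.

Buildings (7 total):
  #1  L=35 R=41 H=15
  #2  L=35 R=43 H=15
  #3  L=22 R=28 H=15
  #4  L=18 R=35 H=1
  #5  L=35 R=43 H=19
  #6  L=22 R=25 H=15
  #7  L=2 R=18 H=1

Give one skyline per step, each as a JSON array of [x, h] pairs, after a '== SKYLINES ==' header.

== SKYLINES ==
[[35,15],[41,0]]
[[35,15],[43,0]]
[[22,15],[28,0],[35,15],[43,0]]
[[18,1],[22,15],[28,1],[35,15],[43,0]]
[[18,1],[22,15],[28,1],[35,19],[43,0]]
[[18,1],[22,15],[28,1],[35,19],[43,0]]
[[2,1],[22,15],[28,1],[35,19],[43,0]]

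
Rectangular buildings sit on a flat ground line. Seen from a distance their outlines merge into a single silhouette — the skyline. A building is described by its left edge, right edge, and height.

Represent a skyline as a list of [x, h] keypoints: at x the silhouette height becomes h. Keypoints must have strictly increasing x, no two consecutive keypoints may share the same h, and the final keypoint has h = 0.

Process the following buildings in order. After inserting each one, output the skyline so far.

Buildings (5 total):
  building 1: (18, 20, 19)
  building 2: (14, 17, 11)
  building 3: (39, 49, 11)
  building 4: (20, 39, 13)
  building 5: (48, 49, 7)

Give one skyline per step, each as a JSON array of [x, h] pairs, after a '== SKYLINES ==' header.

== SKYLINES ==
[[18,19],[20,0]]
[[14,11],[17,0],[18,19],[20,0]]
[[14,11],[17,0],[18,19],[20,0],[39,11],[49,0]]
[[14,11],[17,0],[18,19],[20,13],[39,11],[49,0]]
[[14,11],[17,0],[18,19],[20,13],[39,11],[49,0]]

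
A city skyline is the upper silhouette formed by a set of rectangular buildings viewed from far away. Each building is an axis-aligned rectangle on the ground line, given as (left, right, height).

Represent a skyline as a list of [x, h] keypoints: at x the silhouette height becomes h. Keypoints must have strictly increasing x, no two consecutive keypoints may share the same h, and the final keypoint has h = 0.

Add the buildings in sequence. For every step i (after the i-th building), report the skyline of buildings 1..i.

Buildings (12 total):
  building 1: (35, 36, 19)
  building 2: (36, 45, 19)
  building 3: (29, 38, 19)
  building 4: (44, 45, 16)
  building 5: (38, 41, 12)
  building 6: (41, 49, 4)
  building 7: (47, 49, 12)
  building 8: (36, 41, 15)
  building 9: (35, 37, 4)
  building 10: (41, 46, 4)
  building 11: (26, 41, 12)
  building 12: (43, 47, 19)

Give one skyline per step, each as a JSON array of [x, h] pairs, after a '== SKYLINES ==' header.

== SKYLINES ==
[[35,19],[36,0]]
[[35,19],[45,0]]
[[29,19],[45,0]]
[[29,19],[45,0]]
[[29,19],[45,0]]
[[29,19],[45,4],[49,0]]
[[29,19],[45,4],[47,12],[49,0]]
[[29,19],[45,4],[47,12],[49,0]]
[[29,19],[45,4],[47,12],[49,0]]
[[29,19],[45,4],[47,12],[49,0]]
[[26,12],[29,19],[45,4],[47,12],[49,0]]
[[26,12],[29,19],[47,12],[49,0]]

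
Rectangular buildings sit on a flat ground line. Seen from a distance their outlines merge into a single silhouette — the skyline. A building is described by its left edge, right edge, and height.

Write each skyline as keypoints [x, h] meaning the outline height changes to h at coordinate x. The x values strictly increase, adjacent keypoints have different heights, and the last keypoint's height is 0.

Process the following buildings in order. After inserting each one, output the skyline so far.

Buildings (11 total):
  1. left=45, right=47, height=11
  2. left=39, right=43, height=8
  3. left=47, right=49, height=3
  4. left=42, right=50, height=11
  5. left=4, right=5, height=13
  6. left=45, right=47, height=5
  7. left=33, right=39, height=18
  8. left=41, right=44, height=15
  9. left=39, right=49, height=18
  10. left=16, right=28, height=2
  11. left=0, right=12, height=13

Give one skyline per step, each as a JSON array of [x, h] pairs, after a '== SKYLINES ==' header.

== SKYLINES ==
[[45,11],[47,0]]
[[39,8],[43,0],[45,11],[47,0]]
[[39,8],[43,0],[45,11],[47,3],[49,0]]
[[39,8],[42,11],[50,0]]
[[4,13],[5,0],[39,8],[42,11],[50,0]]
[[4,13],[5,0],[39,8],[42,11],[50,0]]
[[4,13],[5,0],[33,18],[39,8],[42,11],[50,0]]
[[4,13],[5,0],[33,18],[39,8],[41,15],[44,11],[50,0]]
[[4,13],[5,0],[33,18],[49,11],[50,0]]
[[4,13],[5,0],[16,2],[28,0],[33,18],[49,11],[50,0]]
[[0,13],[12,0],[16,2],[28,0],[33,18],[49,11],[50,0]]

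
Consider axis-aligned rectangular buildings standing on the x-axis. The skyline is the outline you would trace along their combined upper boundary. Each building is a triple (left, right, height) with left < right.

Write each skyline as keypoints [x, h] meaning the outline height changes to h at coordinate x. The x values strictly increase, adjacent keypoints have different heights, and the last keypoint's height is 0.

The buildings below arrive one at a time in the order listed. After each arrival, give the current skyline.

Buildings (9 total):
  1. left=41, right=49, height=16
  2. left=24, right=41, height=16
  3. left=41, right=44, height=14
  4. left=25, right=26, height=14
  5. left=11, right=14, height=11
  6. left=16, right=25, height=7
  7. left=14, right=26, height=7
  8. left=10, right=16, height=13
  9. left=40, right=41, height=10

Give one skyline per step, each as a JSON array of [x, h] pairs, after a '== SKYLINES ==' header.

== SKYLINES ==
[[41,16],[49,0]]
[[24,16],[49,0]]
[[24,16],[49,0]]
[[24,16],[49,0]]
[[11,11],[14,0],[24,16],[49,0]]
[[11,11],[14,0],[16,7],[24,16],[49,0]]
[[11,11],[14,7],[24,16],[49,0]]
[[10,13],[16,7],[24,16],[49,0]]
[[10,13],[16,7],[24,16],[49,0]]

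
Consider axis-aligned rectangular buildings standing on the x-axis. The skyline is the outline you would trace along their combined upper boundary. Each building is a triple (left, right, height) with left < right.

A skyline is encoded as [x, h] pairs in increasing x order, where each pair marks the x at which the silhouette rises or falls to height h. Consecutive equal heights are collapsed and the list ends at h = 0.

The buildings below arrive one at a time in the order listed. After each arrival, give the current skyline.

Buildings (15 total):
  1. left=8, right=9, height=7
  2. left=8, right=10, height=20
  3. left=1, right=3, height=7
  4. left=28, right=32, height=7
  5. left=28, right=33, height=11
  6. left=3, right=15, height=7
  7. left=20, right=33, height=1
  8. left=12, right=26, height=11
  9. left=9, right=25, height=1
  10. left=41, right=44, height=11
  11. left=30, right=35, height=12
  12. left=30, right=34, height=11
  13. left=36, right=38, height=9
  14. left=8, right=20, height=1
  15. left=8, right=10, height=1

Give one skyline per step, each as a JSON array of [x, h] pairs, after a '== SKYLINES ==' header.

== SKYLINES ==
[[8,7],[9,0]]
[[8,20],[10,0]]
[[1,7],[3,0],[8,20],[10,0]]
[[1,7],[3,0],[8,20],[10,0],[28,7],[32,0]]
[[1,7],[3,0],[8,20],[10,0],[28,11],[33,0]]
[[1,7],[8,20],[10,7],[15,0],[28,11],[33,0]]
[[1,7],[8,20],[10,7],[15,0],[20,1],[28,11],[33,0]]
[[1,7],[8,20],[10,7],[12,11],[26,1],[28,11],[33,0]]
[[1,7],[8,20],[10,7],[12,11],[26,1],[28,11],[33,0]]
[[1,7],[8,20],[10,7],[12,11],[26,1],[28,11],[33,0],[41,11],[44,0]]
[[1,7],[8,20],[10,7],[12,11],[26,1],[28,11],[30,12],[35,0],[41,11],[44,0]]
[[1,7],[8,20],[10,7],[12,11],[26,1],[28,11],[30,12],[35,0],[41,11],[44,0]]
[[1,7],[8,20],[10,7],[12,11],[26,1],[28,11],[30,12],[35,0],[36,9],[38,0],[41,11],[44,0]]
[[1,7],[8,20],[10,7],[12,11],[26,1],[28,11],[30,12],[35,0],[36,9],[38,0],[41,11],[44,0]]
[[1,7],[8,20],[10,7],[12,11],[26,1],[28,11],[30,12],[35,0],[36,9],[38,0],[41,11],[44,0]]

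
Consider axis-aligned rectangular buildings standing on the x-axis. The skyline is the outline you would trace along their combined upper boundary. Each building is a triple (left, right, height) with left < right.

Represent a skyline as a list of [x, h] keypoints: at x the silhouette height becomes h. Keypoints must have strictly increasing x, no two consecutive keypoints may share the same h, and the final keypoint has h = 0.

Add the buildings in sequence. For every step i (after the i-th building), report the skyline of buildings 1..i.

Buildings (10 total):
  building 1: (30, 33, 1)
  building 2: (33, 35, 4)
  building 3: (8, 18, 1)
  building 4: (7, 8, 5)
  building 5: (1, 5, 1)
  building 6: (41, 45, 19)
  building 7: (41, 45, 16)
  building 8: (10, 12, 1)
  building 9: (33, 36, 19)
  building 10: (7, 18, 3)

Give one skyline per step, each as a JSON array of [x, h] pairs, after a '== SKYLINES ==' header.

== SKYLINES ==
[[30,1],[33,0]]
[[30,1],[33,4],[35,0]]
[[8,1],[18,0],[30,1],[33,4],[35,0]]
[[7,5],[8,1],[18,0],[30,1],[33,4],[35,0]]
[[1,1],[5,0],[7,5],[8,1],[18,0],[30,1],[33,4],[35,0]]
[[1,1],[5,0],[7,5],[8,1],[18,0],[30,1],[33,4],[35,0],[41,19],[45,0]]
[[1,1],[5,0],[7,5],[8,1],[18,0],[30,1],[33,4],[35,0],[41,19],[45,0]]
[[1,1],[5,0],[7,5],[8,1],[18,0],[30,1],[33,4],[35,0],[41,19],[45,0]]
[[1,1],[5,0],[7,5],[8,1],[18,0],[30,1],[33,19],[36,0],[41,19],[45,0]]
[[1,1],[5,0],[7,5],[8,3],[18,0],[30,1],[33,19],[36,0],[41,19],[45,0]]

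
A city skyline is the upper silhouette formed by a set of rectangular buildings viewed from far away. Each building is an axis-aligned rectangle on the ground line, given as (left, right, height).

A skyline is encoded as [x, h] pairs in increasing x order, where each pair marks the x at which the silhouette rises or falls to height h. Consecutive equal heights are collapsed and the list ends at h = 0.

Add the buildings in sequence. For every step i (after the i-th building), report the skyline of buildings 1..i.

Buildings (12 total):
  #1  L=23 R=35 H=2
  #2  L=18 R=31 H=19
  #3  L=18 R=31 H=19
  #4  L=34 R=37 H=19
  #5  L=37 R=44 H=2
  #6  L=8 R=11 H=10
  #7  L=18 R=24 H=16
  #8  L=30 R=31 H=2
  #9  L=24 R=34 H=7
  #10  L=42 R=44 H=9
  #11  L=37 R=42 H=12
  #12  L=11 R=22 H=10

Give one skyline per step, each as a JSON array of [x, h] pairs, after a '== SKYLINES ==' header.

== SKYLINES ==
[[23,2],[35,0]]
[[18,19],[31,2],[35,0]]
[[18,19],[31,2],[35,0]]
[[18,19],[31,2],[34,19],[37,0]]
[[18,19],[31,2],[34,19],[37,2],[44,0]]
[[8,10],[11,0],[18,19],[31,2],[34,19],[37,2],[44,0]]
[[8,10],[11,0],[18,19],[31,2],[34,19],[37,2],[44,0]]
[[8,10],[11,0],[18,19],[31,2],[34,19],[37,2],[44,0]]
[[8,10],[11,0],[18,19],[31,7],[34,19],[37,2],[44,0]]
[[8,10],[11,0],[18,19],[31,7],[34,19],[37,2],[42,9],[44,0]]
[[8,10],[11,0],[18,19],[31,7],[34,19],[37,12],[42,9],[44,0]]
[[8,10],[18,19],[31,7],[34,19],[37,12],[42,9],[44,0]]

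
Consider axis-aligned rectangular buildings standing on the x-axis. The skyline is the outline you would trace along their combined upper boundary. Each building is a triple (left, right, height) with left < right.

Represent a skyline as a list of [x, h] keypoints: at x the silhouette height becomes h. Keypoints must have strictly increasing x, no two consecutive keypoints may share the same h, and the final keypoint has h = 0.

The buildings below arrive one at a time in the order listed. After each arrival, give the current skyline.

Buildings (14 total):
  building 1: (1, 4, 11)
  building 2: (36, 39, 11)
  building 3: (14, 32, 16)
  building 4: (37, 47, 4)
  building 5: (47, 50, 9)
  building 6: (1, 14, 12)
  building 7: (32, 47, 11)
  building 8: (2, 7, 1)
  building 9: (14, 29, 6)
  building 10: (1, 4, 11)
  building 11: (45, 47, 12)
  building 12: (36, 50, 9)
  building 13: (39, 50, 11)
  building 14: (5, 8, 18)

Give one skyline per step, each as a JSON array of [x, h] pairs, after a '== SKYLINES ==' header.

== SKYLINES ==
[[1,11],[4,0]]
[[1,11],[4,0],[36,11],[39,0]]
[[1,11],[4,0],[14,16],[32,0],[36,11],[39,0]]
[[1,11],[4,0],[14,16],[32,0],[36,11],[39,4],[47,0]]
[[1,11],[4,0],[14,16],[32,0],[36,11],[39,4],[47,9],[50,0]]
[[1,12],[14,16],[32,0],[36,11],[39,4],[47,9],[50,0]]
[[1,12],[14,16],[32,11],[47,9],[50,0]]
[[1,12],[14,16],[32,11],[47,9],[50,0]]
[[1,12],[14,16],[32,11],[47,9],[50,0]]
[[1,12],[14,16],[32,11],[47,9],[50,0]]
[[1,12],[14,16],[32,11],[45,12],[47,9],[50,0]]
[[1,12],[14,16],[32,11],[45,12],[47,9],[50,0]]
[[1,12],[14,16],[32,11],[45,12],[47,11],[50,0]]
[[1,12],[5,18],[8,12],[14,16],[32,11],[45,12],[47,11],[50,0]]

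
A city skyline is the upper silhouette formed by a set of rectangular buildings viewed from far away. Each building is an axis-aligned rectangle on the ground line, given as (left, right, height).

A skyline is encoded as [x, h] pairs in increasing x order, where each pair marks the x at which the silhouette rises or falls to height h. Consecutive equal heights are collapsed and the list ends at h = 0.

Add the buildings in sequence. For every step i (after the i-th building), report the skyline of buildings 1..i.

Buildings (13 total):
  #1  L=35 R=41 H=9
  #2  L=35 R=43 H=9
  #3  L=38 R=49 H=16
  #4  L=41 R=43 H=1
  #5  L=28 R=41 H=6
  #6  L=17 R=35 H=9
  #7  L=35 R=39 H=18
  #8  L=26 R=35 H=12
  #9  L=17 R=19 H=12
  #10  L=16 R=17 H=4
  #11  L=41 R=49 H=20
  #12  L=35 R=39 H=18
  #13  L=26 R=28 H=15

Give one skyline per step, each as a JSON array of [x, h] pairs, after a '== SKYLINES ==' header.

== SKYLINES ==
[[35,9],[41,0]]
[[35,9],[43,0]]
[[35,9],[38,16],[49,0]]
[[35,9],[38,16],[49,0]]
[[28,6],[35,9],[38,16],[49,0]]
[[17,9],[38,16],[49,0]]
[[17,9],[35,18],[39,16],[49,0]]
[[17,9],[26,12],[35,18],[39,16],[49,0]]
[[17,12],[19,9],[26,12],[35,18],[39,16],[49,0]]
[[16,4],[17,12],[19,9],[26,12],[35,18],[39,16],[49,0]]
[[16,4],[17,12],[19,9],[26,12],[35,18],[39,16],[41,20],[49,0]]
[[16,4],[17,12],[19,9],[26,12],[35,18],[39,16],[41,20],[49,0]]
[[16,4],[17,12],[19,9],[26,15],[28,12],[35,18],[39,16],[41,20],[49,0]]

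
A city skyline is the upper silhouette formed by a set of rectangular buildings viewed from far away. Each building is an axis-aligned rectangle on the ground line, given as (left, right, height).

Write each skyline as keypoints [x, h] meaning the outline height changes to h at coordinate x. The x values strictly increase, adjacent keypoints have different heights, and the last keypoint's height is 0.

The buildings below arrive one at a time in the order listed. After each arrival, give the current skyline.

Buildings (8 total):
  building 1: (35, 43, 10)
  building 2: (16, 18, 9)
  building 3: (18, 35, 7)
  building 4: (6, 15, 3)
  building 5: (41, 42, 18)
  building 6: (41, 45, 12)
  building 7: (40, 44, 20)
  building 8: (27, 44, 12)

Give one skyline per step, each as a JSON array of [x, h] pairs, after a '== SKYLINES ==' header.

== SKYLINES ==
[[35,10],[43,0]]
[[16,9],[18,0],[35,10],[43,0]]
[[16,9],[18,7],[35,10],[43,0]]
[[6,3],[15,0],[16,9],[18,7],[35,10],[43,0]]
[[6,3],[15,0],[16,9],[18,7],[35,10],[41,18],[42,10],[43,0]]
[[6,3],[15,0],[16,9],[18,7],[35,10],[41,18],[42,12],[45,0]]
[[6,3],[15,0],[16,9],[18,7],[35,10],[40,20],[44,12],[45,0]]
[[6,3],[15,0],[16,9],[18,7],[27,12],[40,20],[44,12],[45,0]]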